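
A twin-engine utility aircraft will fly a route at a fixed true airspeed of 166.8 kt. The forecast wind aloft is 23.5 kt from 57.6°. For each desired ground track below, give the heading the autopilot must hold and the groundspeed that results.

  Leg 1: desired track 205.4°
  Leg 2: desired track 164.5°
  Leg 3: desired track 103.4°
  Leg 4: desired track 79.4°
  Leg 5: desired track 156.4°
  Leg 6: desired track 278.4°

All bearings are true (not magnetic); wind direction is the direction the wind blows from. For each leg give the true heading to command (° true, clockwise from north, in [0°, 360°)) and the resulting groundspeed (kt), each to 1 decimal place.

Leg 1: desired track 205.4°; wind correction -4.3° → command heading 201.1°, groundspeed 186.2 kt
Leg 2: desired track 164.5°; wind correction -7.7° → command heading 156.8°, groundspeed 172.1 kt
Leg 3: desired track 103.4°; wind correction -5.8° → command heading 97.6°, groundspeed 149.6 kt
Leg 4: desired track 79.4°; wind correction -3.0° → command heading 76.4°, groundspeed 144.8 kt
Leg 5: desired track 156.4°; wind correction -8.0° → command heading 148.4°, groundspeed 168.8 kt
Leg 6: desired track 278.4°; wind correction +5.3° → command heading 283.7°, groundspeed 183.9 kt

Leg 1: heading=201.1°, groundspeed=186.2 kt
Leg 2: heading=156.8°, groundspeed=172.1 kt
Leg 3: heading=97.6°, groundspeed=149.6 kt
Leg 4: heading=76.4°, groundspeed=144.8 kt
Leg 5: heading=148.4°, groundspeed=168.8 kt
Leg 6: heading=283.7°, groundspeed=183.9 kt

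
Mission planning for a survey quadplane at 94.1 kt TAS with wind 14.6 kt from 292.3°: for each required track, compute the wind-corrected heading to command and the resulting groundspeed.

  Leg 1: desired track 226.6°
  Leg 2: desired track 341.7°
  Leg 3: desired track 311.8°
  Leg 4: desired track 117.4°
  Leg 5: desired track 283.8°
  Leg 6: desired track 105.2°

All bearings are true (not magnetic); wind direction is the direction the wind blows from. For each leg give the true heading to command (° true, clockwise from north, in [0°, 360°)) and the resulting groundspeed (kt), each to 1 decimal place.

Leg 1: heading=234.7°, groundspeed=87.1 kt
Leg 2: heading=334.9°, groundspeed=83.9 kt
Leg 3: heading=308.8°, groundspeed=80.2 kt
Leg 4: heading=118.2°, groundspeed=108.6 kt
Leg 5: heading=285.1°, groundspeed=79.6 kt
Leg 6: heading=104.1°, groundspeed=108.6 kt

Leg 1: desired track 226.6°; wind correction +8.1° → command heading 234.7°, groundspeed 87.1 kt
Leg 2: desired track 341.7°; wind correction -6.8° → command heading 334.9°, groundspeed 83.9 kt
Leg 3: desired track 311.8°; wind correction -3.0° → command heading 308.8°, groundspeed 80.2 kt
Leg 4: desired track 117.4°; wind correction +0.8° → command heading 118.2°, groundspeed 108.6 kt
Leg 5: desired track 283.8°; wind correction +1.3° → command heading 285.1°, groundspeed 79.6 kt
Leg 6: desired track 105.2°; wind correction -1.1° → command heading 104.1°, groundspeed 108.6 kt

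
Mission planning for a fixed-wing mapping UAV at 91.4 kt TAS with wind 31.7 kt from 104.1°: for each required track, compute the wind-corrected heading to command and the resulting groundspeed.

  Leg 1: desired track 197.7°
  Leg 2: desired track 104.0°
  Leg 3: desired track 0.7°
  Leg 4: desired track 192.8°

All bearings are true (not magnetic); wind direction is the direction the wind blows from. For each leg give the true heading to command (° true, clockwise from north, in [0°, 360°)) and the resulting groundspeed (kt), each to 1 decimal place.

Leg 1: desired track 197.7°; wind correction -20.3° → command heading 177.4°, groundspeed 87.7 kt
Leg 2: desired track 104.0°; wind correction +0.0° → command heading 104.0°, groundspeed 59.7 kt
Leg 3: desired track 0.7°; wind correction +19.7° → command heading 20.4°, groundspeed 93.4 kt
Leg 4: desired track 192.8°; wind correction -20.3° → command heading 172.5°, groundspeed 85.0 kt

Leg 1: heading=177.4°, groundspeed=87.7 kt
Leg 2: heading=104.0°, groundspeed=59.7 kt
Leg 3: heading=20.4°, groundspeed=93.4 kt
Leg 4: heading=172.5°, groundspeed=85.0 kt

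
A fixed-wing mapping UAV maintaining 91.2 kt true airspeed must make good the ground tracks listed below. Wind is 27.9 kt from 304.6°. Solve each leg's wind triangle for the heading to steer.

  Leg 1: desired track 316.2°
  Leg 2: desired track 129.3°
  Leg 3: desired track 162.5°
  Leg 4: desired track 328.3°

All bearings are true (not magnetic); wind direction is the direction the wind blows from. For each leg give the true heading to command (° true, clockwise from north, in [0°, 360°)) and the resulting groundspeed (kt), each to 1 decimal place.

Leg 1: desired track 316.2°; wind correction -3.5° → command heading 312.7°, groundspeed 63.7 kt
Leg 2: desired track 129.3°; wind correction +1.4° → command heading 130.7°, groundspeed 119.0 kt
Leg 3: desired track 162.5°; wind correction +10.8° → command heading 173.3°, groundspeed 111.6 kt
Leg 4: desired track 328.3°; wind correction -7.1° → command heading 321.2°, groundspeed 65.0 kt

Leg 1: heading=312.7°, groundspeed=63.7 kt
Leg 2: heading=130.7°, groundspeed=119.0 kt
Leg 3: heading=173.3°, groundspeed=111.6 kt
Leg 4: heading=321.2°, groundspeed=65.0 kt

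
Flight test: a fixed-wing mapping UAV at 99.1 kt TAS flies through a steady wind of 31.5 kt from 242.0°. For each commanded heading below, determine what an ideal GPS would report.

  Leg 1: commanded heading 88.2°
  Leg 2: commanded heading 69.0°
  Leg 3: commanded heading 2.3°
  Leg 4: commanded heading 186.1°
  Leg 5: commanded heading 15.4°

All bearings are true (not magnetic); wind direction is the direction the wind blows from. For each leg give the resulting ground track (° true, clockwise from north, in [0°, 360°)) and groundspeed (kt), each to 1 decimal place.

Leg 1: track=82.0°, groundspeed=128.1 kt
Leg 2: track=67.3°, groundspeed=130.4 kt
Leg 3: track=15.6°, groundspeed=118.2 kt
Leg 4: track=168.3°, groundspeed=85.5 kt
Leg 5: track=26.1°, groundspeed=122.9 kt

Leg 1: heading 88.2°; drift -6.2° → track 82.0°, groundspeed 128.1 kt
Leg 2: heading 69.0°; drift -1.7° → track 67.3°, groundspeed 130.4 kt
Leg 3: heading 2.3°; drift +13.3° → track 15.6°, groundspeed 118.2 kt
Leg 4: heading 186.1°; drift -17.8° → track 168.3°, groundspeed 85.5 kt
Leg 5: heading 15.4°; drift +10.7° → track 26.1°, groundspeed 122.9 kt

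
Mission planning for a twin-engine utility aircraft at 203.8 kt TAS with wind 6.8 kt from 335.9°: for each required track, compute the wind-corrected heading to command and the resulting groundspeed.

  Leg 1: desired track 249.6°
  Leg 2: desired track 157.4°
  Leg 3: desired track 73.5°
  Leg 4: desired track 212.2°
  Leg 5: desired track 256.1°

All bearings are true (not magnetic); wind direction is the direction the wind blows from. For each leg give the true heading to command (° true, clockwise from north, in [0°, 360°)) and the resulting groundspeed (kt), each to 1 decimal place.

Leg 1: desired track 249.6°; wind correction +1.9° → command heading 251.5°, groundspeed 203.2 kt
Leg 2: desired track 157.4°; wind correction +0.1° → command heading 157.5°, groundspeed 210.6 kt
Leg 3: desired track 73.5°; wind correction -1.9° → command heading 71.6°, groundspeed 204.6 kt
Leg 4: desired track 212.2°; wind correction +1.6° → command heading 213.8°, groundspeed 207.5 kt
Leg 5: desired track 256.1°; wind correction +1.9° → command heading 258.0°, groundspeed 202.5 kt

Leg 1: heading=251.5°, groundspeed=203.2 kt
Leg 2: heading=157.5°, groundspeed=210.6 kt
Leg 3: heading=71.6°, groundspeed=204.6 kt
Leg 4: heading=213.8°, groundspeed=207.5 kt
Leg 5: heading=258.0°, groundspeed=202.5 kt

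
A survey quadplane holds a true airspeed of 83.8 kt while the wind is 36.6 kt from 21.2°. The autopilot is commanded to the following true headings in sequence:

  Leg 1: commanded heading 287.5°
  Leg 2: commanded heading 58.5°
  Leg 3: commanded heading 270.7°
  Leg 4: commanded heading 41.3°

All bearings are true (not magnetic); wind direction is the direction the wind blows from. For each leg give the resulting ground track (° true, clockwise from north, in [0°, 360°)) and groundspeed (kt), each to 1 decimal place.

Leg 1: heading 287.5°; drift -23.0° → track 264.5°, groundspeed 93.6 kt
Leg 2: heading 58.5°; drift +22.1° → track 80.6°, groundspeed 59.0 kt
Leg 3: heading 270.7°; drift -19.5° → track 251.2°, groundspeed 102.5 kt
Leg 4: heading 41.3°; drift +14.3° → track 55.6°, groundspeed 51.0 kt

Leg 1: track=264.5°, groundspeed=93.6 kt
Leg 2: track=80.6°, groundspeed=59.0 kt
Leg 3: track=251.2°, groundspeed=102.5 kt
Leg 4: track=55.6°, groundspeed=51.0 kt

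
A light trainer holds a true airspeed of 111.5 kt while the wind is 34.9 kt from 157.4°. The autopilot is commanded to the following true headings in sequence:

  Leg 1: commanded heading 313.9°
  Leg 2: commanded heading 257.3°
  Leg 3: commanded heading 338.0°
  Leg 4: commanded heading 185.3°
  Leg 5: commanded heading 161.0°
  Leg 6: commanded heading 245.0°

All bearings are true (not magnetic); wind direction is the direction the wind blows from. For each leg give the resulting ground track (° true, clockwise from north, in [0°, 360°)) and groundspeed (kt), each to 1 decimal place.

Leg 1: track=319.4°, groundspeed=144.2 kt
Leg 2: track=273.6°, groundspeed=122.4 kt
Leg 3: track=337.9°, groundspeed=146.4 kt
Leg 4: track=196.7°, groundspeed=82.3 kt
Leg 5: track=162.6°, groundspeed=76.7 kt
Leg 6: track=262.6°, groundspeed=115.4 kt

Leg 1: heading 313.9°; drift +5.5° → track 319.4°, groundspeed 144.2 kt
Leg 2: heading 257.3°; drift +16.3° → track 273.6°, groundspeed 122.4 kt
Leg 3: heading 338.0°; drift -0.1° → track 337.9°, groundspeed 146.4 kt
Leg 4: heading 185.3°; drift +11.4° → track 196.7°, groundspeed 82.3 kt
Leg 5: heading 161.0°; drift +1.6° → track 162.6°, groundspeed 76.7 kt
Leg 6: heading 245.0°; drift +17.6° → track 262.6°, groundspeed 115.4 kt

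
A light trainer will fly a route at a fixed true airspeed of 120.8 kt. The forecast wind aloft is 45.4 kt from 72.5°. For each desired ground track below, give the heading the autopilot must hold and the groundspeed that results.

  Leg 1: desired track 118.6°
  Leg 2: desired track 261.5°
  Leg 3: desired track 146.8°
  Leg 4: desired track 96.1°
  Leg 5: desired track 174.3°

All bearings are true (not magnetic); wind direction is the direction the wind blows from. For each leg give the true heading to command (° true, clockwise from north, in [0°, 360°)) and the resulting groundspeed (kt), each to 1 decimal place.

Leg 1: desired track 118.6°; wind correction -15.7° → command heading 102.9°, groundspeed 84.8 kt
Leg 2: desired track 261.5°; wind correction +3.4° → command heading 264.9°, groundspeed 165.4 kt
Leg 3: desired track 146.8°; wind correction -21.2° → command heading 125.6°, groundspeed 100.3 kt
Leg 4: desired track 96.1°; wind correction -8.7° → command heading 87.4°, groundspeed 77.8 kt
Leg 5: desired track 174.3°; wind correction -21.6° → command heading 152.7°, groundspeed 121.6 kt

Leg 1: heading=102.9°, groundspeed=84.8 kt
Leg 2: heading=264.9°, groundspeed=165.4 kt
Leg 3: heading=125.6°, groundspeed=100.3 kt
Leg 4: heading=87.4°, groundspeed=77.8 kt
Leg 5: heading=152.7°, groundspeed=121.6 kt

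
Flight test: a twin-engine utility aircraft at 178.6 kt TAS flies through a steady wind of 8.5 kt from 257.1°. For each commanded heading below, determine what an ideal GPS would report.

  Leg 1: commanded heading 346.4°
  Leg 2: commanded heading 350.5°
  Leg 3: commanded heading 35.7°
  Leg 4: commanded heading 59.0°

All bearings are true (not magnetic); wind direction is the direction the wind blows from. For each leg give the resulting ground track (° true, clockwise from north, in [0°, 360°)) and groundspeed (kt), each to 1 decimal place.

Leg 1: track=349.1°, groundspeed=178.7 kt
Leg 2: track=353.2°, groundspeed=179.3 kt
Leg 3: track=37.4°, groundspeed=185.1 kt
Leg 4: track=59.8°, groundspeed=186.7 kt

Leg 1: heading 346.4°; drift +2.7° → track 349.1°, groundspeed 178.7 kt
Leg 2: heading 350.5°; drift +2.7° → track 353.2°, groundspeed 179.3 kt
Leg 3: heading 35.7°; drift +1.7° → track 37.4°, groundspeed 185.1 kt
Leg 4: heading 59.0°; drift +0.8° → track 59.8°, groundspeed 186.7 kt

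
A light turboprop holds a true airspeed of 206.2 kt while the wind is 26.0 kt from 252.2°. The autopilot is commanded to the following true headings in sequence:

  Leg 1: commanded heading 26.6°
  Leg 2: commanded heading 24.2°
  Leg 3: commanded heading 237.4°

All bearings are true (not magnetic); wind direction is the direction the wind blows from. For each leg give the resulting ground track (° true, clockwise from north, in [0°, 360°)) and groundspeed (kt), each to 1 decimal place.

Leg 1: heading 26.6°; drift +4.7° → track 31.3°, groundspeed 225.2 kt
Leg 2: heading 24.2°; drift +4.9° → track 29.1°, groundspeed 224.4 kt
Leg 3: heading 237.4°; drift -2.1° → track 235.3°, groundspeed 181.2 kt

Leg 1: track=31.3°, groundspeed=225.2 kt
Leg 2: track=29.1°, groundspeed=224.4 kt
Leg 3: track=235.3°, groundspeed=181.2 kt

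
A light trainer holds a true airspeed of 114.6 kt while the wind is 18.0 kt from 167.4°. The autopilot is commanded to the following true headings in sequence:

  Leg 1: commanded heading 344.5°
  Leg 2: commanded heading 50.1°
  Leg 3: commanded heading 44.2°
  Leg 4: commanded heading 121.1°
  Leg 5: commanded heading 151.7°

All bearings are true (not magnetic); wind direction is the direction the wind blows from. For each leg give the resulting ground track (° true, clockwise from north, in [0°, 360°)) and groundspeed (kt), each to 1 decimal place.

Leg 1: heading 344.5°; drift +0.4° → track 344.9°, groundspeed 132.6 kt
Leg 2: heading 50.1°; drift -7.4° → track 42.7°, groundspeed 123.9 kt
Leg 3: heading 44.2°; drift -6.9° → track 37.3°, groundspeed 125.4 kt
Leg 4: heading 121.1°; drift -7.3° → track 113.8°, groundspeed 103.0 kt
Leg 5: heading 151.7°; drift -2.9° → track 148.8°, groundspeed 97.4 kt

Leg 1: track=344.9°, groundspeed=132.6 kt
Leg 2: track=42.7°, groundspeed=123.9 kt
Leg 3: track=37.3°, groundspeed=125.4 kt
Leg 4: track=113.8°, groundspeed=103.0 kt
Leg 5: track=148.8°, groundspeed=97.4 kt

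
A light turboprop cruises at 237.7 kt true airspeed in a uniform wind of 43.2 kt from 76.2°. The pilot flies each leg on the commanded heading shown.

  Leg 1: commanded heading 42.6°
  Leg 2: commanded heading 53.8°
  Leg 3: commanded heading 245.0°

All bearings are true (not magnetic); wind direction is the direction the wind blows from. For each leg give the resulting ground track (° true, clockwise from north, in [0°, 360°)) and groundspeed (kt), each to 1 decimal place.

Leg 1: track=35.8°, groundspeed=203.1 kt
Leg 2: track=49.0°, groundspeed=198.4 kt
Leg 3: track=246.7°, groundspeed=280.2 kt

Leg 1: heading 42.6°; drift -6.8° → track 35.8°, groundspeed 203.1 kt
Leg 2: heading 53.8°; drift -4.8° → track 49.0°, groundspeed 198.4 kt
Leg 3: heading 245.0°; drift +1.7° → track 246.7°, groundspeed 280.2 kt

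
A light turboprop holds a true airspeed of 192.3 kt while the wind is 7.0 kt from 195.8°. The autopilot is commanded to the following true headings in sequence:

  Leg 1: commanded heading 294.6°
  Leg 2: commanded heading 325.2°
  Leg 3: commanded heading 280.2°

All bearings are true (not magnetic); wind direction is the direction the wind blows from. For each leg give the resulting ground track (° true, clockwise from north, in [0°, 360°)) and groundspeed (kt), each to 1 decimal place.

Leg 1: heading 294.6°; drift +2.0° → track 296.6°, groundspeed 193.5 kt
Leg 2: heading 325.2°; drift +1.6° → track 326.8°, groundspeed 196.8 kt
Leg 3: heading 280.2°; drift +2.1° → track 282.3°, groundspeed 191.7 kt

Leg 1: track=296.6°, groundspeed=193.5 kt
Leg 2: track=326.8°, groundspeed=196.8 kt
Leg 3: track=282.3°, groundspeed=191.7 kt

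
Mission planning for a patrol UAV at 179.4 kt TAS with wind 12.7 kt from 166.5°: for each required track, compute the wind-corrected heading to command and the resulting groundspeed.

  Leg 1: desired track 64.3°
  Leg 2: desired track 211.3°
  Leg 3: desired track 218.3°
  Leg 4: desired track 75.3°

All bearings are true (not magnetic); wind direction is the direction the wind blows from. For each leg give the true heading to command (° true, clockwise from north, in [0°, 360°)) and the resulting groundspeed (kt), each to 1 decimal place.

Leg 1: desired track 64.3°; wind correction +4.0° → command heading 68.3°, groundspeed 181.7 kt
Leg 2: desired track 211.3°; wind correction -2.9° → command heading 208.4°, groundspeed 170.2 kt
Leg 3: desired track 218.3°; wind correction -3.2° → command heading 215.1°, groundspeed 171.3 kt
Leg 4: desired track 75.3°; wind correction +4.1° → command heading 79.4°, groundspeed 179.2 kt

Leg 1: heading=68.3°, groundspeed=181.7 kt
Leg 2: heading=208.4°, groundspeed=170.2 kt
Leg 3: heading=215.1°, groundspeed=171.3 kt
Leg 4: heading=79.4°, groundspeed=179.2 kt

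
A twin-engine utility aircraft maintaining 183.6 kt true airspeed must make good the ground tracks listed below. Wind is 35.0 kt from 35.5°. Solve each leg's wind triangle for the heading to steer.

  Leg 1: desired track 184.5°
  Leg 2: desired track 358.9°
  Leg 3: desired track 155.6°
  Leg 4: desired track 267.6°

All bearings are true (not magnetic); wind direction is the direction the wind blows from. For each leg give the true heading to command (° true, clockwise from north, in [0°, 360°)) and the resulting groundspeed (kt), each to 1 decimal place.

Leg 1: desired track 184.5°; wind correction -5.6° → command heading 178.9°, groundspeed 212.7 kt
Leg 2: desired track 358.9°; wind correction +6.5° → command heading 5.4°, groundspeed 154.3 kt
Leg 3: desired track 155.6°; wind correction -9.5° → command heading 146.1°, groundspeed 198.6 kt
Leg 4: desired track 267.6°; wind correction +8.7° → command heading 276.3°, groundspeed 203.0 kt

Leg 1: heading=178.9°, groundspeed=212.7 kt
Leg 2: heading=5.4°, groundspeed=154.3 kt
Leg 3: heading=146.1°, groundspeed=198.6 kt
Leg 4: heading=276.3°, groundspeed=203.0 kt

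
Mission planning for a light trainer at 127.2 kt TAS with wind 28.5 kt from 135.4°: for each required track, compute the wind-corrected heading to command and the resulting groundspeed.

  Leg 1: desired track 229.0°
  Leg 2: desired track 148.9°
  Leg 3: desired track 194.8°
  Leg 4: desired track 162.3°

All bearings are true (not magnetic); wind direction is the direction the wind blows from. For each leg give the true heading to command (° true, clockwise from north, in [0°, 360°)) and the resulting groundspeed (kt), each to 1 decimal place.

Leg 1: desired track 229.0°; wind correction -12.9° → command heading 216.1°, groundspeed 125.8 kt
Leg 2: desired track 148.9°; wind correction -3.0° → command heading 145.9°, groundspeed 99.3 kt
Leg 3: desired track 194.8°; wind correction -11.1° → command heading 183.7°, groundspeed 110.3 kt
Leg 4: desired track 162.3°; wind correction -5.8° → command heading 156.5°, groundspeed 101.1 kt

Leg 1: heading=216.1°, groundspeed=125.8 kt
Leg 2: heading=145.9°, groundspeed=99.3 kt
Leg 3: heading=183.7°, groundspeed=110.3 kt
Leg 4: heading=156.5°, groundspeed=101.1 kt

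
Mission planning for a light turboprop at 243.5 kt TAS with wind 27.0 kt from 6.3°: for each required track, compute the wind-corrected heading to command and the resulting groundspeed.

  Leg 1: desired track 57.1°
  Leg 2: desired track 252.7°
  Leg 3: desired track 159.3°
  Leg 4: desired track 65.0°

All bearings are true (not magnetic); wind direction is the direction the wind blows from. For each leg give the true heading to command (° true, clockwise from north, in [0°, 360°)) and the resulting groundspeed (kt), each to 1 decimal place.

Leg 1: desired track 57.1°; wind correction -4.9° → command heading 52.2°, groundspeed 225.5 kt
Leg 2: desired track 252.7°; wind correction +5.8° → command heading 258.5°, groundspeed 253.0 kt
Leg 3: desired track 159.3°; wind correction -2.9° → command heading 156.4°, groundspeed 267.2 kt
Leg 4: desired track 65.0°; wind correction -5.4° → command heading 59.6°, groundspeed 228.4 kt

Leg 1: heading=52.2°, groundspeed=225.5 kt
Leg 2: heading=258.5°, groundspeed=253.0 kt
Leg 3: heading=156.4°, groundspeed=267.2 kt
Leg 4: heading=59.6°, groundspeed=228.4 kt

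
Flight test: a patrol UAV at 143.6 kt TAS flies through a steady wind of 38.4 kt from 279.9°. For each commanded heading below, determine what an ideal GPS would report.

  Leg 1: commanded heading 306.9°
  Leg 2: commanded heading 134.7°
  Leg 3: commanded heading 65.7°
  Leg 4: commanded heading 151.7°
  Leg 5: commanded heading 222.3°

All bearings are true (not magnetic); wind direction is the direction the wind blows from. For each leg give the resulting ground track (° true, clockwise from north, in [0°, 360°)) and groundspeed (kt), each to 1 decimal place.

Leg 1: heading 306.9°; drift +9.1° → track 316.0°, groundspeed 110.8 kt
Leg 2: heading 134.7°; drift -7.1° → track 127.6°, groundspeed 176.5 kt
Leg 3: heading 65.7°; drift +7.0° → track 72.7°, groundspeed 176.7 kt
Leg 4: heading 151.7°; drift -10.2° → track 141.5°, groundspeed 170.0 kt
Leg 5: heading 222.3°; drift -14.8° → track 207.5°, groundspeed 127.2 kt

Leg 1: track=316.0°, groundspeed=110.8 kt
Leg 2: track=127.6°, groundspeed=176.5 kt
Leg 3: track=72.7°, groundspeed=176.7 kt
Leg 4: track=141.5°, groundspeed=170.0 kt
Leg 5: track=207.5°, groundspeed=127.2 kt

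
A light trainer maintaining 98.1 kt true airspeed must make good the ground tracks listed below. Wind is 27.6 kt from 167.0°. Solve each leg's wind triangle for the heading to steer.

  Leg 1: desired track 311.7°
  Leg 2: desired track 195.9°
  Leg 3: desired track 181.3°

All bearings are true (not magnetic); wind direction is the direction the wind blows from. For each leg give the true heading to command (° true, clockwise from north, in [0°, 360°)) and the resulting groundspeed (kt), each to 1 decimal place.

Leg 1: desired track 311.7°; wind correction -9.4° → command heading 302.3°, groundspeed 119.3 kt
Leg 2: desired track 195.9°; wind correction -7.8° → command heading 188.1°, groundspeed 73.0 kt
Leg 3: desired track 181.3°; wind correction -4.0° → command heading 177.3°, groundspeed 71.1 kt

Leg 1: heading=302.3°, groundspeed=119.3 kt
Leg 2: heading=188.1°, groundspeed=73.0 kt
Leg 3: heading=177.3°, groundspeed=71.1 kt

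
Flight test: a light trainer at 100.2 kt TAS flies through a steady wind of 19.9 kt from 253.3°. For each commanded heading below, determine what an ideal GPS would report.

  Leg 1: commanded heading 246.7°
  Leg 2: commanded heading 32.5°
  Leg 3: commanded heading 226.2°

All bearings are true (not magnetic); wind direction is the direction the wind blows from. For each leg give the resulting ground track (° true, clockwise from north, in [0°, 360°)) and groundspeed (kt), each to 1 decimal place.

Leg 1: track=245.1°, groundspeed=80.5 kt
Leg 2: track=38.9°, groundspeed=116.0 kt
Leg 3: track=219.9°, groundspeed=83.0 kt

Leg 1: heading 246.7°; drift -1.6° → track 245.1°, groundspeed 80.5 kt
Leg 2: heading 32.5°; drift +6.4° → track 38.9°, groundspeed 116.0 kt
Leg 3: heading 226.2°; drift -6.3° → track 219.9°, groundspeed 83.0 kt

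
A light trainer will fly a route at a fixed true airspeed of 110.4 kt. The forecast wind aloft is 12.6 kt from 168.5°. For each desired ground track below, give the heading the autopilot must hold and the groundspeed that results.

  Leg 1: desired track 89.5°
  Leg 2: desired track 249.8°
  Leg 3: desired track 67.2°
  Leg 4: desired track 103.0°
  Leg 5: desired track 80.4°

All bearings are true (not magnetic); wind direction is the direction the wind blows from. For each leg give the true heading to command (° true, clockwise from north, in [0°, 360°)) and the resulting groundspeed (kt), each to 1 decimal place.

Leg 1: desired track 89.5°; wind correction +6.4° → command heading 95.9°, groundspeed 107.3 kt
Leg 2: desired track 249.8°; wind correction -6.5° → command heading 243.3°, groundspeed 107.8 kt
Leg 3: desired track 67.2°; wind correction +6.4° → command heading 73.6°, groundspeed 112.2 kt
Leg 4: desired track 103.0°; wind correction +6.0° → command heading 109.0°, groundspeed 104.6 kt
Leg 5: desired track 80.4°; wind correction +6.5° → command heading 86.9°, groundspeed 109.3 kt

Leg 1: heading=95.9°, groundspeed=107.3 kt
Leg 2: heading=243.3°, groundspeed=107.8 kt
Leg 3: heading=73.6°, groundspeed=112.2 kt
Leg 4: heading=109.0°, groundspeed=104.6 kt
Leg 5: heading=86.9°, groundspeed=109.3 kt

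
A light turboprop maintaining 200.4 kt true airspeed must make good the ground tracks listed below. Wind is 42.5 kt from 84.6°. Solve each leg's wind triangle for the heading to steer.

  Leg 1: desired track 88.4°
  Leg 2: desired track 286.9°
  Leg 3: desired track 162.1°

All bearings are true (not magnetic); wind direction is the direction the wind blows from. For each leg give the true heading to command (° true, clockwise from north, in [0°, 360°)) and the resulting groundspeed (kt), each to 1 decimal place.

Leg 1: desired track 88.4°; wind correction -0.8° → command heading 87.6°, groundspeed 158.0 kt
Leg 2: desired track 286.9°; wind correction +4.6° → command heading 291.5°, groundspeed 239.1 kt
Leg 3: desired track 162.1°; wind correction -11.9° → command heading 150.2°, groundspeed 186.9 kt

Leg 1: heading=87.6°, groundspeed=158.0 kt
Leg 2: heading=291.5°, groundspeed=239.1 kt
Leg 3: heading=150.2°, groundspeed=186.9 kt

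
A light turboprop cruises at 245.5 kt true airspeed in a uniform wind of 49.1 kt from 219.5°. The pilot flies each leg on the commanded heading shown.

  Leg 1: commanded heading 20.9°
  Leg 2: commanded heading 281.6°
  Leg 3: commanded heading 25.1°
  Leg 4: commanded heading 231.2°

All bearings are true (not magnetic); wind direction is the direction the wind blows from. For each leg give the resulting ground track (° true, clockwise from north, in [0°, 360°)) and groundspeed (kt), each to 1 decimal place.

Leg 1: heading 20.9°; drift +3.1° → track 24.0°, groundspeed 292.5 kt
Leg 2: heading 281.6°; drift +11.0° → track 292.6°, groundspeed 226.7 kt
Leg 3: heading 25.1°; drift +2.4° → track 27.5°, groundspeed 293.3 kt
Leg 4: heading 231.2°; drift +2.9° → track 234.1°, groundspeed 197.7 kt

Leg 1: track=24.0°, groundspeed=292.5 kt
Leg 2: track=292.6°, groundspeed=226.7 kt
Leg 3: track=27.5°, groundspeed=293.3 kt
Leg 4: track=234.1°, groundspeed=197.7 kt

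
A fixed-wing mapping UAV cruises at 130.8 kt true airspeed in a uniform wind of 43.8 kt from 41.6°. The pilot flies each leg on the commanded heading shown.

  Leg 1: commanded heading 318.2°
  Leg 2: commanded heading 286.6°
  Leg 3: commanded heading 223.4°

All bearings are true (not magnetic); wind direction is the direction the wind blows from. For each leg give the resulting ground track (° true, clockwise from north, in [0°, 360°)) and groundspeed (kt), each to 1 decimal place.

Leg 1: track=299.1°, groundspeed=133.1 kt
Leg 2: track=271.7°, groundspeed=154.5 kt
Leg 3: track=222.9°, groundspeed=174.6 kt

Leg 1: heading 318.2°; drift -19.1° → track 299.1°, groundspeed 133.1 kt
Leg 2: heading 286.6°; drift -14.9° → track 271.7°, groundspeed 154.5 kt
Leg 3: heading 223.4°; drift -0.5° → track 222.9°, groundspeed 174.6 kt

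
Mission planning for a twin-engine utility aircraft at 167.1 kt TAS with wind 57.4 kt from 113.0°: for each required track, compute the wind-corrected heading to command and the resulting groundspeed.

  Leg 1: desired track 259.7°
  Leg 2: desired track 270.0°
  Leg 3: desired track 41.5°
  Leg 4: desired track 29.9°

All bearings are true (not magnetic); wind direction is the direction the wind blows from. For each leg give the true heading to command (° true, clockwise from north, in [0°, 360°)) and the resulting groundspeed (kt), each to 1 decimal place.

Leg 1: desired track 259.7°; wind correction -10.9° → command heading 248.8°, groundspeed 212.1 kt
Leg 2: desired track 270.0°; wind correction -7.7° → command heading 262.3°, groundspeed 218.4 kt
Leg 3: desired track 41.5°; wind correction +19.0° → command heading 60.5°, groundspeed 139.8 kt
Leg 4: desired track 29.9°; wind correction +19.9° → command heading 49.8°, groundspeed 150.2 kt

Leg 1: heading=248.8°, groundspeed=212.1 kt
Leg 2: heading=262.3°, groundspeed=218.4 kt
Leg 3: heading=60.5°, groundspeed=139.8 kt
Leg 4: heading=49.8°, groundspeed=150.2 kt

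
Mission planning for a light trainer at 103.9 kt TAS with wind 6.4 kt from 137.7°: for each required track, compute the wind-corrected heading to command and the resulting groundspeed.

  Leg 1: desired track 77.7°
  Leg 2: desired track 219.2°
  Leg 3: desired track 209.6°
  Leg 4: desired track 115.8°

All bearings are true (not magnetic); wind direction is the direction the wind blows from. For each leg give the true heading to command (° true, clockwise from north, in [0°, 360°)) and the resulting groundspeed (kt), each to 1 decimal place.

Leg 1: heading=80.8°, groundspeed=100.6 kt
Leg 2: heading=215.7°, groundspeed=102.8 kt
Leg 3: heading=206.2°, groundspeed=101.7 kt
Leg 4: heading=117.1°, groundspeed=97.9 kt

Leg 1: desired track 77.7°; wind correction +3.1° → command heading 80.8°, groundspeed 100.6 kt
Leg 2: desired track 219.2°; wind correction -3.5° → command heading 215.7°, groundspeed 102.8 kt
Leg 3: desired track 209.6°; wind correction -3.4° → command heading 206.2°, groundspeed 101.7 kt
Leg 4: desired track 115.8°; wind correction +1.3° → command heading 117.1°, groundspeed 97.9 kt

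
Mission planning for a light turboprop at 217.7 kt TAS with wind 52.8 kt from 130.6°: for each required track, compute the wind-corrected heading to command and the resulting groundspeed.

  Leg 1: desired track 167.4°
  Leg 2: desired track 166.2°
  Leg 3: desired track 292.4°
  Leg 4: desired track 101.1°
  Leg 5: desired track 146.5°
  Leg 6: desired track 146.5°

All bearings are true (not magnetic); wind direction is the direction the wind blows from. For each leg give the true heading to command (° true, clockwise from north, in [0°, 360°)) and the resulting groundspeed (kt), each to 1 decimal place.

Leg 1: desired track 167.4°; wind correction -8.4° → command heading 159.0°, groundspeed 173.1 kt
Leg 2: desired track 166.2°; wind correction -8.1° → command heading 158.1°, groundspeed 172.6 kt
Leg 3: desired track 292.4°; wind correction -4.3° → command heading 288.1°, groundspeed 267.2 kt
Leg 4: desired track 101.1°; wind correction +6.9° → command heading 108.0°, groundspeed 170.2 kt
Leg 5: desired track 146.5°; wind correction -3.8° → command heading 142.7°, groundspeed 166.4 kt
Leg 6: desired track 146.5°; wind correction -3.8° → command heading 142.7°, groundspeed 166.4 kt

Leg 1: heading=159.0°, groundspeed=173.1 kt
Leg 2: heading=158.1°, groundspeed=172.6 kt
Leg 3: heading=288.1°, groundspeed=267.2 kt
Leg 4: heading=108.0°, groundspeed=170.2 kt
Leg 5: heading=142.7°, groundspeed=166.4 kt
Leg 6: heading=142.7°, groundspeed=166.4 kt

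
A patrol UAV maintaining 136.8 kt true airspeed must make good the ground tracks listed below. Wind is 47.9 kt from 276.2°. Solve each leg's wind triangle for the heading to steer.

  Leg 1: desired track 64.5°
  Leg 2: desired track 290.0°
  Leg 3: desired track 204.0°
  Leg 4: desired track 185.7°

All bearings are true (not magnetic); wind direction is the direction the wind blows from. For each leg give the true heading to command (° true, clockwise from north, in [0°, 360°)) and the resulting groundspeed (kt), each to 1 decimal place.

Leg 1: heading=53.9°, groundspeed=175.2 kt
Leg 2: heading=285.2°, groundspeed=89.8 kt
Leg 3: heading=223.5°, groundspeed=114.3 kt
Leg 4: heading=206.2°, groundspeed=128.6 kt

Leg 1: desired track 64.5°; wind correction -10.6° → command heading 53.9°, groundspeed 175.2 kt
Leg 2: desired track 290.0°; wind correction -4.8° → command heading 285.2°, groundspeed 89.8 kt
Leg 3: desired track 204.0°; wind correction +19.5° → command heading 223.5°, groundspeed 114.3 kt
Leg 4: desired track 185.7°; wind correction +20.5° → command heading 206.2°, groundspeed 128.6 kt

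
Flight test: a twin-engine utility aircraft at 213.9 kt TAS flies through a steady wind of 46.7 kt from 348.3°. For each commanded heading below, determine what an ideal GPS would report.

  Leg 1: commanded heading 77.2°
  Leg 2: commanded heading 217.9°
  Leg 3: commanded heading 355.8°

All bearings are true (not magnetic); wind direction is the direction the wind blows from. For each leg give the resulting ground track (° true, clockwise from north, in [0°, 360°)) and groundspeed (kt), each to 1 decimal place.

Leg 1: track=89.6°, groundspeed=218.1 kt
Leg 2: track=209.6°, groundspeed=246.7 kt
Leg 3: track=357.9°, groundspeed=167.7 kt

Leg 1: heading 77.2°; drift +12.4° → track 89.6°, groundspeed 218.1 kt
Leg 2: heading 217.9°; drift -8.3° → track 209.6°, groundspeed 246.7 kt
Leg 3: heading 355.8°; drift +2.1° → track 357.9°, groundspeed 167.7 kt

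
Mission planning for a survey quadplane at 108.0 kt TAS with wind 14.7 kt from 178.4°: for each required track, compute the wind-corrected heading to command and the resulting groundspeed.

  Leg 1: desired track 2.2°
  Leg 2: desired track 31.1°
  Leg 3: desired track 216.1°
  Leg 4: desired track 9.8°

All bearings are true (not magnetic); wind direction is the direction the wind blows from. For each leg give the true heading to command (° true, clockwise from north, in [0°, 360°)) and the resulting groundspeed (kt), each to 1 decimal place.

Leg 1: desired track 2.2°; wind correction +0.5° → command heading 2.7°, groundspeed 122.7 kt
Leg 2: desired track 31.1°; wind correction +4.2° → command heading 35.3°, groundspeed 120.1 kt
Leg 3: desired track 216.1°; wind correction -4.8° → command heading 211.3°, groundspeed 96.0 kt
Leg 4: desired track 9.8°; wind correction +1.5° → command heading 11.3°, groundspeed 122.4 kt

Leg 1: heading=2.7°, groundspeed=122.7 kt
Leg 2: heading=35.3°, groundspeed=120.1 kt
Leg 3: heading=211.3°, groundspeed=96.0 kt
Leg 4: heading=11.3°, groundspeed=122.4 kt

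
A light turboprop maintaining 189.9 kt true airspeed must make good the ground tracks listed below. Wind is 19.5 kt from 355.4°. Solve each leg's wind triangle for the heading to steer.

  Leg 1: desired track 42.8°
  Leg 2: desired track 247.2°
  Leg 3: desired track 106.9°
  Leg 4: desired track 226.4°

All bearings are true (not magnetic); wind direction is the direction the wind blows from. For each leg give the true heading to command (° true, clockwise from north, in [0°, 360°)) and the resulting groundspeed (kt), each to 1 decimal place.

Leg 1: desired track 42.8°; wind correction -4.3° → command heading 38.5°, groundspeed 176.2 kt
Leg 2: desired track 247.2°; wind correction +5.6° → command heading 252.8°, groundspeed 195.1 kt
Leg 3: desired track 106.9°; wind correction -5.5° → command heading 101.4°, groundspeed 196.2 kt
Leg 4: desired track 226.4°; wind correction +4.6° → command heading 231.0°, groundspeed 201.6 kt

Leg 1: heading=38.5°, groundspeed=176.2 kt
Leg 2: heading=252.8°, groundspeed=195.1 kt
Leg 3: heading=101.4°, groundspeed=196.2 kt
Leg 4: heading=231.0°, groundspeed=201.6 kt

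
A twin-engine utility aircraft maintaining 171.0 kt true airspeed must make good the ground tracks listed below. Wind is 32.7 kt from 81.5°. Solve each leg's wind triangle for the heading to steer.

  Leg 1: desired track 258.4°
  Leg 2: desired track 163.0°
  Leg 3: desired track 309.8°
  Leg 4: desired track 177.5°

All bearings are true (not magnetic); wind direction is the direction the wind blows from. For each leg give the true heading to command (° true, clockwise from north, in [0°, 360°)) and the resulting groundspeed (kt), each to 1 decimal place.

Leg 1: heading=257.8°, groundspeed=203.6 kt
Leg 2: heading=152.1°, groundspeed=163.1 kt
Leg 3: heading=318.0°, groundspeed=191.0 kt
Leg 4: heading=166.5°, groundspeed=171.3 kt

Leg 1: desired track 258.4°; wind correction -0.6° → command heading 257.8°, groundspeed 203.6 kt
Leg 2: desired track 163.0°; wind correction -10.9° → command heading 152.1°, groundspeed 163.1 kt
Leg 3: desired track 309.8°; wind correction +8.2° → command heading 318.0°, groundspeed 191.0 kt
Leg 4: desired track 177.5°; wind correction -11.0° → command heading 166.5°, groundspeed 171.3 kt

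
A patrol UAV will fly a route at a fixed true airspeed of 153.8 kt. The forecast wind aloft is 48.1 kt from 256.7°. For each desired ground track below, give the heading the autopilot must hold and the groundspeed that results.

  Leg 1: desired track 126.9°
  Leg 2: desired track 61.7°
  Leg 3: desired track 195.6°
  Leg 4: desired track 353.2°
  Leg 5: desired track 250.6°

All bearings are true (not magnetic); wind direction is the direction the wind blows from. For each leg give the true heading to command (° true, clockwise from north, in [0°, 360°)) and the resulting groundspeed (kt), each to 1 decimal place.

Leg 1: heading=140.8°, groundspeed=180.1 kt
Leg 2: heading=57.1°, groundspeed=199.8 kt
Leg 3: heading=211.5°, groundspeed=124.7 kt
Leg 4: heading=335.1°, groundspeed=151.6 kt
Leg 5: heading=252.5°, groundspeed=105.9 kt

Leg 1: desired track 126.9°; wind correction +13.9° → command heading 140.8°, groundspeed 180.1 kt
Leg 2: desired track 61.7°; wind correction -4.6° → command heading 57.1°, groundspeed 199.8 kt
Leg 3: desired track 195.6°; wind correction +15.9° → command heading 211.5°, groundspeed 124.7 kt
Leg 4: desired track 353.2°; wind correction -18.1° → command heading 335.1°, groundspeed 151.6 kt
Leg 5: desired track 250.6°; wind correction +1.9° → command heading 252.5°, groundspeed 105.9 kt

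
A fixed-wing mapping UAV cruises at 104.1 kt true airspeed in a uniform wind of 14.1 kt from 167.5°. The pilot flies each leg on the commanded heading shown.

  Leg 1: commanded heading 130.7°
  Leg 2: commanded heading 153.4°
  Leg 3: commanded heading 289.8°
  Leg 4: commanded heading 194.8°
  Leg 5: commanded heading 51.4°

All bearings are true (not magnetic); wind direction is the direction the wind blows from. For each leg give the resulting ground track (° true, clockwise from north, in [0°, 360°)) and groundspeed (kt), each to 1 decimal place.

Leg 1: heading 130.7°; drift -5.2° → track 125.5°, groundspeed 93.2 kt
Leg 2: heading 153.4°; drift -2.2° → track 151.2°, groundspeed 90.5 kt
Leg 3: heading 289.8°; drift +6.1° → track 295.9°, groundspeed 112.3 kt
Leg 4: heading 194.8°; drift +4.0° → track 198.8°, groundspeed 91.8 kt
Leg 5: heading 51.4°; drift -6.5° → track 44.9°, groundspeed 111.0 kt

Leg 1: track=125.5°, groundspeed=93.2 kt
Leg 2: track=151.2°, groundspeed=90.5 kt
Leg 3: track=295.9°, groundspeed=112.3 kt
Leg 4: track=198.8°, groundspeed=91.8 kt
Leg 5: track=44.9°, groundspeed=111.0 kt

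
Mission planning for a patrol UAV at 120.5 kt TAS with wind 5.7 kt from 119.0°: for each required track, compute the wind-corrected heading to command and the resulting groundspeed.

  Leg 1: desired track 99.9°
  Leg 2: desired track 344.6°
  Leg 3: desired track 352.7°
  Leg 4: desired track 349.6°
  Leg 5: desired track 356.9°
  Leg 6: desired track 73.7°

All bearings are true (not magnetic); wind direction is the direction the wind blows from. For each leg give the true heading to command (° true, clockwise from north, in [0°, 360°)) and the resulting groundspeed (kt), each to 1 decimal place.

Leg 1: heading=100.8°, groundspeed=115.1 kt
Leg 2: heading=346.5°, groundspeed=124.4 kt
Leg 3: heading=354.9°, groundspeed=123.8 kt
Leg 4: heading=351.7°, groundspeed=124.0 kt
Leg 5: heading=359.2°, groundspeed=123.4 kt
Leg 6: heading=75.6°, groundspeed=116.4 kt

Leg 1: desired track 99.9°; wind correction +0.9° → command heading 100.8°, groundspeed 115.1 kt
Leg 2: desired track 344.6°; wind correction +1.9° → command heading 346.5°, groundspeed 124.4 kt
Leg 3: desired track 352.7°; wind correction +2.2° → command heading 354.9°, groundspeed 123.8 kt
Leg 4: desired track 349.6°; wind correction +2.1° → command heading 351.7°, groundspeed 124.0 kt
Leg 5: desired track 356.9°; wind correction +2.3° → command heading 359.2°, groundspeed 123.4 kt
Leg 6: desired track 73.7°; wind correction +1.9° → command heading 75.6°, groundspeed 116.4 kt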